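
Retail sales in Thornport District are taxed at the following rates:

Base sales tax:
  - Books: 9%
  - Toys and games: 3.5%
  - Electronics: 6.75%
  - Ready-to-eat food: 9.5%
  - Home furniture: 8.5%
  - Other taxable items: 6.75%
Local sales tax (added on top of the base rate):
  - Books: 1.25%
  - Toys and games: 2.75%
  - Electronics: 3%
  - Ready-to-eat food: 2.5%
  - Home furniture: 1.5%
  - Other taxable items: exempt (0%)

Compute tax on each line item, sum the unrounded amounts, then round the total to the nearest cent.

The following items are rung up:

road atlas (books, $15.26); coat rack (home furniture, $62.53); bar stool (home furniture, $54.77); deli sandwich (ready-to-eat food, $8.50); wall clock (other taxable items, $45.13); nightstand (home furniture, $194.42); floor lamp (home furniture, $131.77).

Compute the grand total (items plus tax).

Road atlas $15.26: books → 9% + 1.25% local = 10.25% → $1.56415
Coat rack $62.53: home furniture → 8.5% + 1.5% local = 10% → $6.253
Bar stool $54.77: home furniture → 8.5% + 1.5% local = 10% → $5.477
Deli sandwich $8.50: ready-to-eat food → 9.5% + 2.5% local = 12% → $1.02
Wall clock $45.13: other taxable items → 6.75% + 0% local = 6.75% → $3.046275
Nightstand $194.42: home furniture → 8.5% + 1.5% local = 10% → $19.442
Floor lamp $131.77: home furniture → 8.5% + 1.5% local = 10% → $13.177
Subtotal = $512.38; unrounded tax = $49.979425 → $49.98; total due = $562.36

$562.36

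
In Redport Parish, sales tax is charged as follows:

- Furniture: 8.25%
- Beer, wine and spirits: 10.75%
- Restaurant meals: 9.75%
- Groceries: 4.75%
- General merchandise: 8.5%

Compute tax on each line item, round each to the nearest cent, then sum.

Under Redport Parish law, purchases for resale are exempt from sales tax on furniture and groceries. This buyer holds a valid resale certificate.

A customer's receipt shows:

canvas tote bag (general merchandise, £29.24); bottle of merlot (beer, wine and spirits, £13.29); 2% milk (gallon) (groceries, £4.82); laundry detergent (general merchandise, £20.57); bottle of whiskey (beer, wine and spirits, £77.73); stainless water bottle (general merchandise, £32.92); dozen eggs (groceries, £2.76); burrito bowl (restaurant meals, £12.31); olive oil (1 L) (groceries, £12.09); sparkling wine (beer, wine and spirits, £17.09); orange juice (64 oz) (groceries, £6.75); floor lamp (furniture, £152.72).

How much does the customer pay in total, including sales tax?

Canvas tote bag £29.24: general merchandise → 8.5% → £2.49
Bottle of merlot £13.29: beer, wine and spirits → 10.75% → £1.43
2% milk (gallon) £4.82: groceries, buyer-exempt → 0% → £0.00
Laundry detergent £20.57: general merchandise → 8.5% → £1.75
Bottle of whiskey £77.73: beer, wine and spirits → 10.75% → £8.36
Stainless water bottle £32.92: general merchandise → 8.5% → £2.80
Dozen eggs £2.76: groceries, buyer-exempt → 0% → £0.00
Burrito bowl £12.31: restaurant meals → 9.75% → £1.20
Olive oil (1 L) £12.09: groceries, buyer-exempt → 0% → £0.00
Sparkling wine £17.09: beer, wine and spirits → 10.75% → £1.84
Orange juice (64 oz) £6.75: groceries, buyer-exempt → 0% → £0.00
Floor lamp £152.72: furniture, buyer-exempt → 0% → £0.00
Subtotal = £382.29; tax = £19.87; total due = £402.16

£402.16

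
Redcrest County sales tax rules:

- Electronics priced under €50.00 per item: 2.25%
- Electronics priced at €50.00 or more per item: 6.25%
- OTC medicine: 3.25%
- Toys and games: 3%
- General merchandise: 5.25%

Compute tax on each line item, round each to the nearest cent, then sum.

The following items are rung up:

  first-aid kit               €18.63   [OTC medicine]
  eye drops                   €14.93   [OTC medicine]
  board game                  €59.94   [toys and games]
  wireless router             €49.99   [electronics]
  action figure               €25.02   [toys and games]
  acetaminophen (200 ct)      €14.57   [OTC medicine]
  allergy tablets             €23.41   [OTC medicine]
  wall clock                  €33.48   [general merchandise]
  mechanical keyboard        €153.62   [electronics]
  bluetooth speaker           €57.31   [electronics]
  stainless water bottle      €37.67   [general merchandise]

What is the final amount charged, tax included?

First-aid kit €18.63: OTC medicine → 3.25% → €0.61
Eye drops €14.93: OTC medicine → 3.25% → €0.49
Board game €59.94: toys and games → 3% → €1.80
Wireless router €49.99: electronics, under €50.00 → 2.25% → €1.12
Action figure €25.02: toys and games → 3% → €0.75
Acetaminophen (200 ct) €14.57: OTC medicine → 3.25% → €0.47
Allergy tablets €23.41: OTC medicine → 3.25% → €0.76
Wall clock €33.48: general merchandise → 5.25% → €1.76
Mechanical keyboard €153.62: electronics, €50.00 or more → 6.25% → €9.60
Bluetooth speaker €57.31: electronics, €50.00 or more → 6.25% → €3.58
Stainless water bottle €37.67: general merchandise → 5.25% → €1.98
Subtotal = €488.57; tax = €22.92; total due = €511.49

€511.49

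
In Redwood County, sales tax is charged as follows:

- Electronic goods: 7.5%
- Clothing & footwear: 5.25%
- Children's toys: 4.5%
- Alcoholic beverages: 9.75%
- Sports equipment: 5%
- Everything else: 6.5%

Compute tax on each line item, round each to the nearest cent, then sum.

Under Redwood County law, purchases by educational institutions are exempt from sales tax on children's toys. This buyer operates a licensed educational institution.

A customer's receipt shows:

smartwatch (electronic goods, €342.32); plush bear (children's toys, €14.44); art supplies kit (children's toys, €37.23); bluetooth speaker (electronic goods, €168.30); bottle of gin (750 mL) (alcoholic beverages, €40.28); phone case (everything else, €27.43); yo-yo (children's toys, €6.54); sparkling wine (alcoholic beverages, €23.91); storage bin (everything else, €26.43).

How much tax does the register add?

Smartwatch €342.32: electronic goods → 7.5% → €25.67
Plush bear €14.44: children's toys, buyer-exempt → 0% → €0.00
Art supplies kit €37.23: children's toys, buyer-exempt → 0% → €0.00
Bluetooth speaker €168.30: electronic goods → 7.5% → €12.62
Bottle of gin (750 mL) €40.28: alcoholic beverages → 9.75% → €3.93
Phone case €27.43: everything else → 6.5% → €1.78
Yo-yo €6.54: children's toys, buyer-exempt → 0% → €0.00
Sparkling wine €23.91: alcoholic beverages → 9.75% → €2.33
Storage bin €26.43: everything else → 6.5% → €1.72
Total tax = €25.67 + €12.62 + €3.93 + €1.78 + €2.33 + €1.72 = €48.05

€48.05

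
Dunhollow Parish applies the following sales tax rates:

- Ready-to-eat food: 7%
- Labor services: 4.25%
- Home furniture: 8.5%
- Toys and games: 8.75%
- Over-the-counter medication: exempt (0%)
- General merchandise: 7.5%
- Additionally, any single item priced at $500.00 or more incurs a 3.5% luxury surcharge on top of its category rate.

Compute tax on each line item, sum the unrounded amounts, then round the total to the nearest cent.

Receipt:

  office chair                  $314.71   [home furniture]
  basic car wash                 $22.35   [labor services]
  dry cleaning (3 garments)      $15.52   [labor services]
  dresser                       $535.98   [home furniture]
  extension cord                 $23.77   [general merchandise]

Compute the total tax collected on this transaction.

Office chair $314.71: home furniture → 8.5% → $26.75035
Basic car wash $22.35: labor services → 4.25% → $0.949875
Dry cleaning (3 garments) $15.52: labor services → 4.25% → $0.6596
Dresser $535.98: home furniture → 8.5% + 3.5% surcharge = 12% → $64.3176
Extension cord $23.77: general merchandise → 7.5% → $1.78275
Unrounded tax sum = $94.460175 → $94.46

$94.46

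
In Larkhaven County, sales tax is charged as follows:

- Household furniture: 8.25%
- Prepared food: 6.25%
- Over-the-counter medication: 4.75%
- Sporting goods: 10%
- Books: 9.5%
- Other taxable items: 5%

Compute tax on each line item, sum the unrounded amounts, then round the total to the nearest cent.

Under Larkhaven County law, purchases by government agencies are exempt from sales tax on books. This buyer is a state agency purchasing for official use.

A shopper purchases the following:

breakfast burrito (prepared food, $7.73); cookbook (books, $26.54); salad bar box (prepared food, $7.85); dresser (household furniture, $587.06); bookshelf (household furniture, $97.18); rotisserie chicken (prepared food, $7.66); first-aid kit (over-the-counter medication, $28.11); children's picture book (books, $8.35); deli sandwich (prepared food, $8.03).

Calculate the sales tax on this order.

$59.74

Breakfast burrito $7.73: prepared food → 6.25% → $0.483125
Cookbook $26.54: books, buyer-exempt → 0% → $0.00
Salad bar box $7.85: prepared food → 6.25% → $0.490625
Dresser $587.06: household furniture → 8.25% → $48.43245
Bookshelf $97.18: household furniture → 8.25% → $8.01735
Rotisserie chicken $7.66: prepared food → 6.25% → $0.47875
First-aid kit $28.11: over-the-counter medication → 4.75% → $1.335225
Children's picture book $8.35: books, buyer-exempt → 0% → $0.00
Deli sandwich $8.03: prepared food → 6.25% → $0.501875
Unrounded tax sum = $59.7394 → $59.74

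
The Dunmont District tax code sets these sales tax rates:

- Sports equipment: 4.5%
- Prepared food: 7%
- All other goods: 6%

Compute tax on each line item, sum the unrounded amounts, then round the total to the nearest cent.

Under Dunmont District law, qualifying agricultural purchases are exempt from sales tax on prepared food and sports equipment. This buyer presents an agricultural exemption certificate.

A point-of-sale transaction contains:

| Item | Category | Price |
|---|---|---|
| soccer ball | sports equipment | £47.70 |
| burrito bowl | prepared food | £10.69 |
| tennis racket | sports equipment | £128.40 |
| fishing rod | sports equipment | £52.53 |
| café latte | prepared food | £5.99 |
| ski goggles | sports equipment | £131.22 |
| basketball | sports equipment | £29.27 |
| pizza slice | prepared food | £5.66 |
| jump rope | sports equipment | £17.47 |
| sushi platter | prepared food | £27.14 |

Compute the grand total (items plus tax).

£456.07

Soccer ball £47.70: sports equipment, buyer-exempt → 0% → £0.00
Burrito bowl £10.69: prepared food, buyer-exempt → 0% → £0.00
Tennis racket £128.40: sports equipment, buyer-exempt → 0% → £0.00
Fishing rod £52.53: sports equipment, buyer-exempt → 0% → £0.00
Café latte £5.99: prepared food, buyer-exempt → 0% → £0.00
Ski goggles £131.22: sports equipment, buyer-exempt → 0% → £0.00
Basketball £29.27: sports equipment, buyer-exempt → 0% → £0.00
Pizza slice £5.66: prepared food, buyer-exempt → 0% → £0.00
Jump rope £17.47: sports equipment, buyer-exempt → 0% → £0.00
Sushi platter £27.14: prepared food, buyer-exempt → 0% → £0.00
Subtotal = £456.07; unrounded tax = £0.00 → £0.00; total due = £456.07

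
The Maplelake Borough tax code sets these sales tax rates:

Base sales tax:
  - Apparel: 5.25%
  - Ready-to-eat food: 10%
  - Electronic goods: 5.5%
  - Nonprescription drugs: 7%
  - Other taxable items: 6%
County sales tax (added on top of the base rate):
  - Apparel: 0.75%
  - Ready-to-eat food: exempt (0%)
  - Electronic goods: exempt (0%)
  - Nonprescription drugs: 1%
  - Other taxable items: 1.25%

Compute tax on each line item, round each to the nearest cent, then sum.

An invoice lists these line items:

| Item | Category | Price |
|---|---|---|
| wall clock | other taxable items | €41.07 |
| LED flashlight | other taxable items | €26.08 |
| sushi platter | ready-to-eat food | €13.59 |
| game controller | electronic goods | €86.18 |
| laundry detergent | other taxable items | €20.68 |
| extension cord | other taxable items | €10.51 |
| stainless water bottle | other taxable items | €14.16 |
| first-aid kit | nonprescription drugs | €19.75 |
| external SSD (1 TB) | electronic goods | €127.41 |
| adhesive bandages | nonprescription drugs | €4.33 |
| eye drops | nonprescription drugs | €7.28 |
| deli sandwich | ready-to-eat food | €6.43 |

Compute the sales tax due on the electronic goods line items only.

Game controller €86.18: electronic goods → 5.5% + 0% county = 5.5% → €4.74
External SSD (1 TB) €127.41: electronic goods → 5.5% + 0% county = 5.5% → €7.01
Tax on electronic goods = €4.74 + €7.01 = €11.75

€11.75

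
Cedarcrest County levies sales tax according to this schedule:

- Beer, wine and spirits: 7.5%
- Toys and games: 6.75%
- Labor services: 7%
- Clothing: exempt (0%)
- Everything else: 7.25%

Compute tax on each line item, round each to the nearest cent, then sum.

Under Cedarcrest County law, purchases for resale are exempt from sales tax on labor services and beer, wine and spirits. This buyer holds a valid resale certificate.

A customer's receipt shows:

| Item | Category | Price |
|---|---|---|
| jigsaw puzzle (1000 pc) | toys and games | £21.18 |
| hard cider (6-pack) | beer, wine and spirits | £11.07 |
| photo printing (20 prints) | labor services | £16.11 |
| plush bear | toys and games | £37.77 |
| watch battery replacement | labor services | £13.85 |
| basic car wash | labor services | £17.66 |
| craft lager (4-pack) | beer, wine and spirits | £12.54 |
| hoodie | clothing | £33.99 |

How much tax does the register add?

£3.98

Jigsaw puzzle (1000 pc) £21.18: toys and games → 6.75% → £1.43
Hard cider (6-pack) £11.07: beer, wine and spirits, buyer-exempt → 0% → £0.00
Photo printing (20 prints) £16.11: labor services, buyer-exempt → 0% → £0.00
Plush bear £37.77: toys and games → 6.75% → £2.55
Watch battery replacement £13.85: labor services, buyer-exempt → 0% → £0.00
Basic car wash £17.66: labor services, buyer-exempt → 0% → £0.00
Craft lager (4-pack) £12.54: beer, wine and spirits, buyer-exempt → 0% → £0.00
Hoodie £33.99: clothing → 0% → £0.00
Total tax = £1.43 + £2.55 = £3.98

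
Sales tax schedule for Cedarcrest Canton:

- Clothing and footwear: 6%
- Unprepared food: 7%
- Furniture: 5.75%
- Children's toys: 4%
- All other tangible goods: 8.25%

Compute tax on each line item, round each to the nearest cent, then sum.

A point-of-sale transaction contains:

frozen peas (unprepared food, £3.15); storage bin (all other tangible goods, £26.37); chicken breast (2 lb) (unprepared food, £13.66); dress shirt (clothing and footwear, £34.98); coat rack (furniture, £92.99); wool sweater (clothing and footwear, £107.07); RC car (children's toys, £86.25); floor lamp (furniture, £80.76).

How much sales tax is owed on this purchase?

Frozen peas £3.15: unprepared food → 7% → £0.22
Storage bin £26.37: all other tangible goods → 8.25% → £2.18
Chicken breast (2 lb) £13.66: unprepared food → 7% → £0.96
Dress shirt £34.98: clothing and footwear → 6% → £2.10
Coat rack £92.99: furniture → 5.75% → £5.35
Wool sweater £107.07: clothing and footwear → 6% → £6.42
RC car £86.25: children's toys → 4% → £3.45
Floor lamp £80.76: furniture → 5.75% → £4.64
Total tax = £0.22 + £2.18 + £0.96 + £2.10 + £5.35 + £6.42 + £3.45 + £4.64 = £25.32

£25.32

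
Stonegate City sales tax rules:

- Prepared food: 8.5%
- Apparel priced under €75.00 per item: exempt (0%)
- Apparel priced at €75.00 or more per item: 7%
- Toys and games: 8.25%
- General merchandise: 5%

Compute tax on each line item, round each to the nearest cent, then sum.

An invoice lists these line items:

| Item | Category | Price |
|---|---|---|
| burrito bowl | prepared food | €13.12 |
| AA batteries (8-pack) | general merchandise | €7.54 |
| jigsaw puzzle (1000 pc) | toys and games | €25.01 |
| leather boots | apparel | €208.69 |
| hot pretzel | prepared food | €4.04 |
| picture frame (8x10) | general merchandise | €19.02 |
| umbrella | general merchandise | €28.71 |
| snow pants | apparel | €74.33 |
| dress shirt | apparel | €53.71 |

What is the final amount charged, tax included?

Burrito bowl €13.12: prepared food → 8.5% → €1.12
AA batteries (8-pack) €7.54: general merchandise → 5% → €0.38
Jigsaw puzzle (1000 pc) €25.01: toys and games → 8.25% → €2.06
Leather boots €208.69: apparel, €75.00 or more → 7% → €14.61
Hot pretzel €4.04: prepared food → 8.5% → €0.34
Picture frame (8x10) €19.02: general merchandise → 5% → €0.95
Umbrella €28.71: general merchandise → 5% → €1.44
Snow pants €74.33: apparel, under €75.00 → 0% → €0.00
Dress shirt €53.71: apparel, under €75.00 → 0% → €0.00
Subtotal = €434.17; tax = €20.90; total due = €455.07

€455.07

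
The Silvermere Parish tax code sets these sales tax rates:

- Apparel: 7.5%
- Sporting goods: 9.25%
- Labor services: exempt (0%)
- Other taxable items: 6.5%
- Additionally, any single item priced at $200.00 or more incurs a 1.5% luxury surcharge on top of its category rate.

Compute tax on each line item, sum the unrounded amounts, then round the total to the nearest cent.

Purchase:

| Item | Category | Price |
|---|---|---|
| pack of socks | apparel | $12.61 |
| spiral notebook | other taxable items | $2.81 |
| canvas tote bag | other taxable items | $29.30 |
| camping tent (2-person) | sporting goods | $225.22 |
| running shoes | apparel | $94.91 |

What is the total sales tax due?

Pack of socks $12.61: apparel → 7.5% → $0.94575
Spiral notebook $2.81: other taxable items → 6.5% → $0.18265
Canvas tote bag $29.30: other taxable items → 6.5% → $1.9045
Camping tent (2-person) $225.22: sporting goods → 9.25% + 1.5% surcharge = 10.75% → $24.21115
Running shoes $94.91: apparel → 7.5% → $7.11825
Unrounded tax sum = $34.3623 → $34.36

$34.36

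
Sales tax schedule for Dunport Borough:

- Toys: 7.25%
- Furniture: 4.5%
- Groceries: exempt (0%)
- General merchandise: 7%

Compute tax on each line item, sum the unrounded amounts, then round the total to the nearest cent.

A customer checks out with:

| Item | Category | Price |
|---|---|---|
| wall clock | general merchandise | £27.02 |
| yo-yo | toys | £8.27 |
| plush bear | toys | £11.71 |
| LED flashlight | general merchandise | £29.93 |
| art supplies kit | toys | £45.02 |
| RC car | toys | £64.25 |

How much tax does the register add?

Wall clock £27.02: general merchandise → 7% → £1.8914
Yo-yo £8.27: toys → 7.25% → £0.599575
Plush bear £11.71: toys → 7.25% → £0.848975
LED flashlight £29.93: general merchandise → 7% → £2.0951
Art supplies kit £45.02: toys → 7.25% → £3.26395
RC car £64.25: toys → 7.25% → £4.658125
Unrounded tax sum = £13.357125 → £13.36

£13.36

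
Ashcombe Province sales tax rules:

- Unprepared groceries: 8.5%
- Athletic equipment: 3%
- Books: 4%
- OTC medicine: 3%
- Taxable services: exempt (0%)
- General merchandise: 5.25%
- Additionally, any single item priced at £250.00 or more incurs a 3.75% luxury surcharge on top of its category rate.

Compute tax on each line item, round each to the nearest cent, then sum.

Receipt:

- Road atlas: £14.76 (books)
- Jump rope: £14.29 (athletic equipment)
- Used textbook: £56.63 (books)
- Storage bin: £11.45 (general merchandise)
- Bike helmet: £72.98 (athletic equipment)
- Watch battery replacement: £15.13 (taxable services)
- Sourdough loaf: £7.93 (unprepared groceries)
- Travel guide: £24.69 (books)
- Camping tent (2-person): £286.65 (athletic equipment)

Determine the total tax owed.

£27.09

Road atlas £14.76: books → 4% → £0.59
Jump rope £14.29: athletic equipment → 3% → £0.43
Used textbook £56.63: books → 4% → £2.27
Storage bin £11.45: general merchandise → 5.25% → £0.60
Bike helmet £72.98: athletic equipment → 3% → £2.19
Watch battery replacement £15.13: taxable services → 0% → £0.00
Sourdough loaf £7.93: unprepared groceries → 8.5% → £0.67
Travel guide £24.69: books → 4% → £0.99
Camping tent (2-person) £286.65: athletic equipment → 3% + 3.75% surcharge = 6.75% → £19.35
Total tax = £0.59 + £0.43 + £2.27 + £0.60 + £2.19 + £0.67 + £0.99 + £19.35 = £27.09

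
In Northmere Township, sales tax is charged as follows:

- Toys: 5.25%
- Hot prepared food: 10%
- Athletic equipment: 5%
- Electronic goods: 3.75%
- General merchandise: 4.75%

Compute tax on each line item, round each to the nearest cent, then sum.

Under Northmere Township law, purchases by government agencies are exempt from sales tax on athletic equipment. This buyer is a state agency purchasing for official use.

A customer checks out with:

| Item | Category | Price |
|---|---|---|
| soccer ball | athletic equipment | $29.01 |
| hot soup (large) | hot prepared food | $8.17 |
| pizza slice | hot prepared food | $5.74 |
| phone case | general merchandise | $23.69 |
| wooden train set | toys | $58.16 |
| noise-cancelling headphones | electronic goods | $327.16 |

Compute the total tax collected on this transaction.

Soccer ball $29.01: athletic equipment, buyer-exempt → 0% → $0.00
Hot soup (large) $8.17: hot prepared food → 10% → $0.82
Pizza slice $5.74: hot prepared food → 10% → $0.57
Phone case $23.69: general merchandise → 4.75% → $1.13
Wooden train set $58.16: toys → 5.25% → $3.05
Noise-cancelling headphones $327.16: electronic goods → 3.75% → $12.27
Total tax = $0.82 + $0.57 + $1.13 + $3.05 + $12.27 = $17.84

$17.84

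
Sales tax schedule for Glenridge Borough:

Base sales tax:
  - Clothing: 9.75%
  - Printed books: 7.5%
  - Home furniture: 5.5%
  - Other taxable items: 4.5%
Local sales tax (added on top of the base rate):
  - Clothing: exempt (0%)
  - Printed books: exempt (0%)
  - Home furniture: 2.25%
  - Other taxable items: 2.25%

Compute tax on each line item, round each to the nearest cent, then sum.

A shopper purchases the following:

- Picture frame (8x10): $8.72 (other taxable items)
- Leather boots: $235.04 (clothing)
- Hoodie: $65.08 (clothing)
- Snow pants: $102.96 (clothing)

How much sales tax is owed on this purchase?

Picture frame (8x10) $8.72: other taxable items → 4.5% + 2.25% local = 6.75% → $0.59
Leather boots $235.04: clothing → 9.75% + 0% local = 9.75% → $22.92
Hoodie $65.08: clothing → 9.75% + 0% local = 9.75% → $6.35
Snow pants $102.96: clothing → 9.75% + 0% local = 9.75% → $10.04
Total tax = $0.59 + $22.92 + $6.35 + $10.04 = $39.90

$39.90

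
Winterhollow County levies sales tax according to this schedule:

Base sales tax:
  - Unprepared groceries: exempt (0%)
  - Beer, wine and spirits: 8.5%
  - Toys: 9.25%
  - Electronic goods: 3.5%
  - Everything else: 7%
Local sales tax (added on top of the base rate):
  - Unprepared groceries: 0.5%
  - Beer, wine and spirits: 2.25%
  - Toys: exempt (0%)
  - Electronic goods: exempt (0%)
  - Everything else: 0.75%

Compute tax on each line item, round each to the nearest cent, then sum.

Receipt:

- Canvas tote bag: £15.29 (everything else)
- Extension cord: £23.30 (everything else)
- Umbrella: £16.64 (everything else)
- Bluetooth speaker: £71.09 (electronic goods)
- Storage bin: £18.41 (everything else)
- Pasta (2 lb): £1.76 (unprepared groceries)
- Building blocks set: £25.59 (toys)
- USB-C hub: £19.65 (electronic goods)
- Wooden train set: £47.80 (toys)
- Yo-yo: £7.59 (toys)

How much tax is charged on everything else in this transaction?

Canvas tote bag £15.29: everything else → 7% + 0.75% local = 7.75% → £1.18
Extension cord £23.30: everything else → 7% + 0.75% local = 7.75% → £1.81
Umbrella £16.64: everything else → 7% + 0.75% local = 7.75% → £1.29
Storage bin £18.41: everything else → 7% + 0.75% local = 7.75% → £1.43
Tax on everything else = £1.18 + £1.81 + £1.29 + £1.43 = £5.71

£5.71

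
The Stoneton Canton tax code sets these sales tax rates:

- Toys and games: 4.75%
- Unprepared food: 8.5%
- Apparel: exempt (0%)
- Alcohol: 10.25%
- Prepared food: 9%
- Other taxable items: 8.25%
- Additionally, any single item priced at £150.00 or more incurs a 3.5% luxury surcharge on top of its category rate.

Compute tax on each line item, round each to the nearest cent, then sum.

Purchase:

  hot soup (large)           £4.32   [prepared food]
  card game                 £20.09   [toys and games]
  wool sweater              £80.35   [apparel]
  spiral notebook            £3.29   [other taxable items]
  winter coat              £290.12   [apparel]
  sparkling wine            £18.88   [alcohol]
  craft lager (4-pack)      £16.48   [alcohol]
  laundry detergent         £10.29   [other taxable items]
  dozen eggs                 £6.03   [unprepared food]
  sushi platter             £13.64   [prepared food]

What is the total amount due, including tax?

Hot soup (large) £4.32: prepared food → 9% → £0.39
Card game £20.09: toys and games → 4.75% → £0.95
Wool sweater £80.35: apparel → 0% → £0.00
Spiral notebook £3.29: other taxable items → 8.25% → £0.27
Winter coat £290.12: apparel → 0% + 3.5% surcharge = 3.5% → £10.15
Sparkling wine £18.88: alcohol → 10.25% → £1.94
Craft lager (4-pack) £16.48: alcohol → 10.25% → £1.69
Laundry detergent £10.29: other taxable items → 8.25% → £0.85
Dozen eggs £6.03: unprepared food → 8.5% → £0.51
Sushi platter £13.64: prepared food → 9% → £1.23
Subtotal = £463.49; tax = £17.98; total due = £481.47

£481.47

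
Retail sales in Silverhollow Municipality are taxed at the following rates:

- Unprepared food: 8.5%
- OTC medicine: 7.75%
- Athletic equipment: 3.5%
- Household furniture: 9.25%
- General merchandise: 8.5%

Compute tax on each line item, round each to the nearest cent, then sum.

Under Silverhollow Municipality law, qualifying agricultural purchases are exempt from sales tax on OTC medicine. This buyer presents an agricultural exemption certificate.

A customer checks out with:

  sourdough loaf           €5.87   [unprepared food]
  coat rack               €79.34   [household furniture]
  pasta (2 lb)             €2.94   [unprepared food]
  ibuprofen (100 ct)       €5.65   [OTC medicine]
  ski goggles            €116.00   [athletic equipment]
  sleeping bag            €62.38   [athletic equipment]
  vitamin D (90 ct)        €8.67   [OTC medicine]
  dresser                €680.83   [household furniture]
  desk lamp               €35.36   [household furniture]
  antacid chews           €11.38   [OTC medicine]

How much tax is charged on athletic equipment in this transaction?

Ski goggles €116.00: athletic equipment → 3.5% → €4.06
Sleeping bag €62.38: athletic equipment → 3.5% → €2.18
Tax on athletic equipment = €4.06 + €2.18 = €6.24

€6.24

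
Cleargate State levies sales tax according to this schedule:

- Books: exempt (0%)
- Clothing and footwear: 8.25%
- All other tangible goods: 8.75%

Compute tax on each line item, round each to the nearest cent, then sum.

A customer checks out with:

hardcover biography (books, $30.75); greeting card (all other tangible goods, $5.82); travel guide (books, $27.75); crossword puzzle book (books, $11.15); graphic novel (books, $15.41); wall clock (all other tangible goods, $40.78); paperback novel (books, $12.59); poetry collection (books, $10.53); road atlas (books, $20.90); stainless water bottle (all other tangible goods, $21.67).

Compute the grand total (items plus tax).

$203.33

Hardcover biography $30.75: books → 0% → $0.00
Greeting card $5.82: all other tangible goods → 8.75% → $0.51
Travel guide $27.75: books → 0% → $0.00
Crossword puzzle book $11.15: books → 0% → $0.00
Graphic novel $15.41: books → 0% → $0.00
Wall clock $40.78: all other tangible goods → 8.75% → $3.57
Paperback novel $12.59: books → 0% → $0.00
Poetry collection $10.53: books → 0% → $0.00
Road atlas $20.90: books → 0% → $0.00
Stainless water bottle $21.67: all other tangible goods → 8.75% → $1.90
Subtotal = $197.35; tax = $5.98; total due = $203.33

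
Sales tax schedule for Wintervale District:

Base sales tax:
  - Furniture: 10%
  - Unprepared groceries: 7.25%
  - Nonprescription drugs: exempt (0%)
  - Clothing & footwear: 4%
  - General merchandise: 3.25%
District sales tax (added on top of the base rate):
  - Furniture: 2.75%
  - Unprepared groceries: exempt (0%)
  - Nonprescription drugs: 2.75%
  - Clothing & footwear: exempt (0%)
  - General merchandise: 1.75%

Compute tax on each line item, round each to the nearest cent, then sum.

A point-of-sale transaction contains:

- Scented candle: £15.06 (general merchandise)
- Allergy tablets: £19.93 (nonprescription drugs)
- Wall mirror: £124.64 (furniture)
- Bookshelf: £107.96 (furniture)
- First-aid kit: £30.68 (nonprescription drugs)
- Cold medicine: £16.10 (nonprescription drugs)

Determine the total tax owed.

Scented candle £15.06: general merchandise → 3.25% + 1.75% district = 5% → £0.75
Allergy tablets £19.93: nonprescription drugs → 0% + 2.75% district = 2.75% → £0.55
Wall mirror £124.64: furniture → 10% + 2.75% district = 12.75% → £15.89
Bookshelf £107.96: furniture → 10% + 2.75% district = 12.75% → £13.76
First-aid kit £30.68: nonprescription drugs → 0% + 2.75% district = 2.75% → £0.84
Cold medicine £16.10: nonprescription drugs → 0% + 2.75% district = 2.75% → £0.44
Total tax = £0.75 + £0.55 + £15.89 + £13.76 + £0.84 + £0.44 = £32.23

£32.23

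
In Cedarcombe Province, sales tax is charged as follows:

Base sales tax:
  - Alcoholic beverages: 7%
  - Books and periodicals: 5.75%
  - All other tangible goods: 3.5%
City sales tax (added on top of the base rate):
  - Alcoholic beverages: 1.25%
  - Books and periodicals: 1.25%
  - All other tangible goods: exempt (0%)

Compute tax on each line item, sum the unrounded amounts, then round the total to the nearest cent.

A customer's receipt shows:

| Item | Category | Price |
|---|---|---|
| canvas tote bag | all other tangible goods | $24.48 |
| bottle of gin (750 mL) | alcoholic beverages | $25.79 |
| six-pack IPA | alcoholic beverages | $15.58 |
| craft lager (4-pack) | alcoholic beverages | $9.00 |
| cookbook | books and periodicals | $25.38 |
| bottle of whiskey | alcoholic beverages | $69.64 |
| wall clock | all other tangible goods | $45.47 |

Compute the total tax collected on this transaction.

$14.13

Canvas tote bag $24.48: all other tangible goods → 3.5% + 0% city = 3.5% → $0.8568
Bottle of gin (750 mL) $25.79: alcoholic beverages → 7% + 1.25% city = 8.25% → $2.127675
Six-pack IPA $15.58: alcoholic beverages → 7% + 1.25% city = 8.25% → $1.28535
Craft lager (4-pack) $9.00: alcoholic beverages → 7% + 1.25% city = 8.25% → $0.7425
Cookbook $25.38: books and periodicals → 5.75% + 1.25% city = 7% → $1.7766
Bottle of whiskey $69.64: alcoholic beverages → 7% + 1.25% city = 8.25% → $5.7453
Wall clock $45.47: all other tangible goods → 3.5% + 0% city = 3.5% → $1.59145
Unrounded tax sum = $14.125675 → $14.13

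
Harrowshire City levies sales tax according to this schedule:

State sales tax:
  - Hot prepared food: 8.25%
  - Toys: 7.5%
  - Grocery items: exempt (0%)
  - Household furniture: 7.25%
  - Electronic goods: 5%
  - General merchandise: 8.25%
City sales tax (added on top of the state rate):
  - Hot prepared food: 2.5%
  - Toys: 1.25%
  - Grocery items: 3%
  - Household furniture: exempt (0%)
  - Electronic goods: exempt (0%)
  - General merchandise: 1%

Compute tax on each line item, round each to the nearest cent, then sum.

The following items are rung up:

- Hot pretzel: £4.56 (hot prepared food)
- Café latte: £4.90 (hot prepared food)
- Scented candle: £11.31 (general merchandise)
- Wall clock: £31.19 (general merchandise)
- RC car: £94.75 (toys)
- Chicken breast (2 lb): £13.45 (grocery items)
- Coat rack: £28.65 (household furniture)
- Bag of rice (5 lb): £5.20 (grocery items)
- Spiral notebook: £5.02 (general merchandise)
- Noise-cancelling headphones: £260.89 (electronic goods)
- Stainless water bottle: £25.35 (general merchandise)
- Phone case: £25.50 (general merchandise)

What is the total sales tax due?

£34.09

Hot pretzel £4.56: hot prepared food → 8.25% + 2.5% city = 10.75% → £0.49
Café latte £4.90: hot prepared food → 8.25% + 2.5% city = 10.75% → £0.53
Scented candle £11.31: general merchandise → 8.25% + 1% city = 9.25% → £1.05
Wall clock £31.19: general merchandise → 8.25% + 1% city = 9.25% → £2.89
RC car £94.75: toys → 7.5% + 1.25% city = 8.75% → £8.29
Chicken breast (2 lb) £13.45: grocery items → 0% + 3% city = 3% → £0.40
Coat rack £28.65: household furniture → 7.25% + 0% city = 7.25% → £2.08
Bag of rice (5 lb) £5.20: grocery items → 0% + 3% city = 3% → £0.16
Spiral notebook £5.02: general merchandise → 8.25% + 1% city = 9.25% → £0.46
Noise-cancelling headphones £260.89: electronic goods → 5% + 0% city = 5% → £13.04
Stainless water bottle £25.35: general merchandise → 8.25% + 1% city = 9.25% → £2.34
Phone case £25.50: general merchandise → 8.25% + 1% city = 9.25% → £2.36
Total tax = £0.49 + £0.53 + £1.05 + £2.89 + £8.29 + £0.40 + £2.08 + £0.16 + £0.46 + £13.04 + £2.34 + £2.36 = £34.09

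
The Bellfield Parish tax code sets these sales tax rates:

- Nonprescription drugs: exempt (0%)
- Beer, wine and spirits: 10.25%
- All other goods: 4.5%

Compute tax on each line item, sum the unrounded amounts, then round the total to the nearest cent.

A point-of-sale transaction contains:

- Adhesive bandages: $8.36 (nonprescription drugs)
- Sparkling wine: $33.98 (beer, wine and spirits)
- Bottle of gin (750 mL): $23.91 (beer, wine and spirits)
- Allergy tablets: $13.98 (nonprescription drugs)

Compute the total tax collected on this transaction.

Adhesive bandages $8.36: nonprescription drugs → 0% → $0.00
Sparkling wine $33.98: beer, wine and spirits → 10.25% → $3.48295
Bottle of gin (750 mL) $23.91: beer, wine and spirits → 10.25% → $2.450775
Allergy tablets $13.98: nonprescription drugs → 0% → $0.00
Unrounded tax sum = $5.933725 → $5.93

$5.93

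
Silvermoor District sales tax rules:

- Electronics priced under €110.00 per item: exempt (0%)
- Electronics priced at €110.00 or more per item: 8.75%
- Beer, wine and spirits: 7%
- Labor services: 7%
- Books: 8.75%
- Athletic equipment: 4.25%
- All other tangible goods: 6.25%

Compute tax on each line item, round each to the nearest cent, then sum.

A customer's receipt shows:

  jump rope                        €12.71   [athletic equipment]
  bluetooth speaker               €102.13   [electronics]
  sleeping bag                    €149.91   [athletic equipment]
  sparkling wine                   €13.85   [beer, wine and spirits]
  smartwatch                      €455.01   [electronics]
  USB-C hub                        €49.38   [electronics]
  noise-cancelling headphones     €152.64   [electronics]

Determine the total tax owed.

Jump rope €12.71: athletic equipment → 4.25% → €0.54
Bluetooth speaker €102.13: electronics, under €110.00 → 0% → €0.00
Sleeping bag €149.91: athletic equipment → 4.25% → €6.37
Sparkling wine €13.85: beer, wine and spirits → 7% → €0.97
Smartwatch €455.01: electronics, €110.00 or more → 8.75% → €39.81
USB-C hub €49.38: electronics, under €110.00 → 0% → €0.00
Noise-cancelling headphones €152.64: electronics, €110.00 or more → 8.75% → €13.36
Total tax = €0.54 + €6.37 + €0.97 + €39.81 + €13.36 = €61.05

€61.05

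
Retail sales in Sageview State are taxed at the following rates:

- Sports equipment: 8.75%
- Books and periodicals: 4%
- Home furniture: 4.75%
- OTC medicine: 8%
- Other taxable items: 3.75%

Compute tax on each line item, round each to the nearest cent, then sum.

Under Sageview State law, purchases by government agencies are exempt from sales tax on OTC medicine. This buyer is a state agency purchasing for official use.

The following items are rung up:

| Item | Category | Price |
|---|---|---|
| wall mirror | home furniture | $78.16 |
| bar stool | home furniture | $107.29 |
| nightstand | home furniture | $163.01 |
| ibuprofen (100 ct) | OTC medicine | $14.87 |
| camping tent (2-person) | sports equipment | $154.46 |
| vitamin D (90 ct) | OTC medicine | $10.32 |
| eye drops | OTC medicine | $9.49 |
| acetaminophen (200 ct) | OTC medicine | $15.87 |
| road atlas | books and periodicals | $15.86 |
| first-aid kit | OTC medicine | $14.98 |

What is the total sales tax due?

Wall mirror $78.16: home furniture → 4.75% → $3.71
Bar stool $107.29: home furniture → 4.75% → $5.10
Nightstand $163.01: home furniture → 4.75% → $7.74
Ibuprofen (100 ct) $14.87: OTC medicine, buyer-exempt → 0% → $0.00
Camping tent (2-person) $154.46: sports equipment → 8.75% → $13.52
Vitamin D (90 ct) $10.32: OTC medicine, buyer-exempt → 0% → $0.00
Eye drops $9.49: OTC medicine, buyer-exempt → 0% → $0.00
Acetaminophen (200 ct) $15.87: OTC medicine, buyer-exempt → 0% → $0.00
Road atlas $15.86: books and periodicals → 4% → $0.63
First-aid kit $14.98: OTC medicine, buyer-exempt → 0% → $0.00
Total tax = $3.71 + $5.10 + $7.74 + $13.52 + $0.63 = $30.70

$30.70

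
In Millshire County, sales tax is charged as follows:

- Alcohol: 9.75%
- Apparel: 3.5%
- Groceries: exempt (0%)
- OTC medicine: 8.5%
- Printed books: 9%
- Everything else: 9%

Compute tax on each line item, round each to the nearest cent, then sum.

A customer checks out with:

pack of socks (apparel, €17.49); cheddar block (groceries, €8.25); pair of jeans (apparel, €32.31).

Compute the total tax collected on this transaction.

€1.74

Pack of socks €17.49: apparel → 3.5% → €0.61
Cheddar block €8.25: groceries → 0% → €0.00
Pair of jeans €32.31: apparel → 3.5% → €1.13
Total tax = €0.61 + €1.13 = €1.74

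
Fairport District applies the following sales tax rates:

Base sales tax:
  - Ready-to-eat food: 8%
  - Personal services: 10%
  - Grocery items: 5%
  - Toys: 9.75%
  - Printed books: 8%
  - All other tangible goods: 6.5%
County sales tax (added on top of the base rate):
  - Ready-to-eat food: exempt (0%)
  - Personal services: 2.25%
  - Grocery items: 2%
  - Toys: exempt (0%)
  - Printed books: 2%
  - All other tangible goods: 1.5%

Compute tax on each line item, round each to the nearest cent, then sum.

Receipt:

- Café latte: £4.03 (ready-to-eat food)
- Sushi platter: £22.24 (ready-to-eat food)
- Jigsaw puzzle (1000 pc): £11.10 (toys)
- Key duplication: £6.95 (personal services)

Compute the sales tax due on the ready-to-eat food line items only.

Café latte £4.03: ready-to-eat food → 8% + 0% county = 8% → £0.32
Sushi platter £22.24: ready-to-eat food → 8% + 0% county = 8% → £1.78
Tax on ready-to-eat food = £0.32 + £1.78 = £2.10

£2.10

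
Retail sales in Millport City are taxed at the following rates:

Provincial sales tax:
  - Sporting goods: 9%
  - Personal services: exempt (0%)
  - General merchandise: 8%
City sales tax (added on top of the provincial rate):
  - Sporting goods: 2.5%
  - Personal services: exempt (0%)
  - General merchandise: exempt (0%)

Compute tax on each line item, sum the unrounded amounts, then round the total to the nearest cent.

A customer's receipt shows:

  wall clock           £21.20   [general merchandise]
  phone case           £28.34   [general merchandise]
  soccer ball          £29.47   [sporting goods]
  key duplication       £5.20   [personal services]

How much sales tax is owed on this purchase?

Wall clock £21.20: general merchandise → 8% + 0% city = 8% → £1.696
Phone case £28.34: general merchandise → 8% + 0% city = 8% → £2.2672
Soccer ball £29.47: sporting goods → 9% + 2.5% city = 11.5% → £3.38905
Key duplication £5.20: personal services → 0% + 0% city = 0% → £0.00
Unrounded tax sum = £7.35225 → £7.35

£7.35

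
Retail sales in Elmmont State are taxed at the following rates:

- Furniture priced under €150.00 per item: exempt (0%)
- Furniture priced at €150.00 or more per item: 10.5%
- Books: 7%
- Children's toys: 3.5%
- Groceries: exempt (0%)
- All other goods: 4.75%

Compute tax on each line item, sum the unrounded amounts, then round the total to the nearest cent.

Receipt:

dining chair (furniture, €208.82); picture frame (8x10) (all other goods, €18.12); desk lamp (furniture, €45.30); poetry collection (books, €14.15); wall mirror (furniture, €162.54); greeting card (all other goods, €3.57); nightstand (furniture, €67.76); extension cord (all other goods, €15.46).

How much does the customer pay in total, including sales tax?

€577.47

Dining chair €208.82: furniture, €150.00 or more → 10.5% → €21.9261
Picture frame (8x10) €18.12: all other goods → 4.75% → €0.8607
Desk lamp €45.30: furniture, under €150.00 → 0% → €0.00
Poetry collection €14.15: books → 7% → €0.9905
Wall mirror €162.54: furniture, €150.00 or more → 10.5% → €17.0667
Greeting card €3.57: all other goods → 4.75% → €0.169575
Nightstand €67.76: furniture, under €150.00 → 0% → €0.00
Extension cord €15.46: all other goods → 4.75% → €0.73435
Subtotal = €535.72; unrounded tax = €41.747925 → €41.75; total due = €577.47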